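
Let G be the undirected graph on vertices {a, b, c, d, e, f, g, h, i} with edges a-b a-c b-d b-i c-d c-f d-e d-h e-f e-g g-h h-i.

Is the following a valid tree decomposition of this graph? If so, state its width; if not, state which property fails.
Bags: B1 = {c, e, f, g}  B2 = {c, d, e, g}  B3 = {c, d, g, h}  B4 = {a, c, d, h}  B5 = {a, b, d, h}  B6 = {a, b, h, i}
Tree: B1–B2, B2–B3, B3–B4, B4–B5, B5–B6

Vertex coverage: the bags together contain {a, b, c, d, e, f, g, h, i}, the full vertex set. Edge coverage: each edge of G has both endpoints in at least one bag. Running intersection: for every vertex, the bags containing it form a connected subtree. All three properties hold, so this is a valid tree decomposition of width max|bag| − 1 = 3, and hence tw(G) ≤ 3.

Yes; width 3.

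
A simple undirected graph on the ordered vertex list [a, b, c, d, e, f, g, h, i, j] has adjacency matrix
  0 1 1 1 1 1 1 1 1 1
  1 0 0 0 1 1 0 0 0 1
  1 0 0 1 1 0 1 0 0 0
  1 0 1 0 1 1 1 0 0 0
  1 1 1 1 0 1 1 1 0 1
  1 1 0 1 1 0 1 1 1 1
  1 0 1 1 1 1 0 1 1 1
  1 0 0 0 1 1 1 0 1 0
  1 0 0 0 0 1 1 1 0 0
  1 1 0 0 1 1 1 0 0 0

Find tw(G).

A width-4 tree decomposition is:
Bags: B1 = {a, c, d, e, g}  B2 = {a, d, e, f, g}  B3 = {a, e, f, g, j}  B4 = {a, e, f, g, h}  B5 = {a, b, e, f, j}  B6 = {a, f, g, h, i}
Tree: B1–B2, B2–B3, B3–B4, B3–B5, B4–B6
The largest bag has 5 vertices, giving width 4; this decomposition certifies tw(G) ≤ 4. For the lower bound, the 5 vertices {a, c, d, e, g} are pairwise adjacent, and any tree decomposition puts a clique entirely inside one bag — forcing width ≥ 4. Combining the bounds, tw(G) = 4.

4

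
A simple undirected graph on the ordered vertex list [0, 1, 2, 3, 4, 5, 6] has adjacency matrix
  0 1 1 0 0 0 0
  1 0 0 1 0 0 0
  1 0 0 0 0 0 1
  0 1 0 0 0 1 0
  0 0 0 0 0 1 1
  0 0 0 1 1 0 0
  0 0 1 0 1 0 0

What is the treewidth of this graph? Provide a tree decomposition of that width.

Treewidth 2.
Bags: B1 = {0, 2, 6}  B2 = {0, 1, 6}  B3 = {1, 3, 6}  B4 = {3, 5, 6}  B5 = {4, 5, 6}
Tree: B1–B2, B2–B3, B3–B4, B4–B5

Every bag has size at most 3, so the width is 3 − 1 = 2 and tw(G) ≤ 2. The edges 6–2–0–1–3–5–4–6 form a cycle, so G is not a tree and its treewidth is at least 2. Hence tw(G) = 2 exactly.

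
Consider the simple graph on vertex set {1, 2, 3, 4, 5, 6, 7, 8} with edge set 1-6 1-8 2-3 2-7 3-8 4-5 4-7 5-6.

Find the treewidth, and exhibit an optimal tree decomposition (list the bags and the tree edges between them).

Every bag has size at most 3, so the width is 3 − 1 = 2 and tw(G) ≤ 2. For the lower bound, G contains the cycle 4–5–6–1–8–3–2–7–4, so G is not a forest; only forests have treewidth ≤ 1, hence tw(G) ≥ 2. Combining the bounds, tw(G) = 2.

Treewidth 2.
One optimal decomposition is:
Bags: B1 = {4, 5, 6}  B2 = {1, 4, 6}  B3 = {1, 4, 8}  B4 = {3, 4, 8}  B5 = {2, 3, 4}  B6 = {2, 4, 7}
Tree: B1–B2, B2–B3, B3–B4, B4–B5, B5–B6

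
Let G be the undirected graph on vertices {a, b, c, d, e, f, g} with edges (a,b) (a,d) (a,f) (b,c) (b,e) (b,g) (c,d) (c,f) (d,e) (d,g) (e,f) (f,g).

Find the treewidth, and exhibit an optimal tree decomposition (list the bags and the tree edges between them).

Treewidth 3.
Bags: B1 = {b, d, e, f}  B2 = {a, b, d, f}  B3 = {b, d, f, g}  B4 = {b, c, d, f}
Tree: B1–B2, B2–B3, B3–B4

Every bag has size at most 4, so the width is 4 − 1 = 3 and tw(G) ≤ 3. For the lower bound: the 4 vertex sets {e,f}, {a,d}, {b}, {g} are disjoint, each induces a connected subgraph, and every pair is joined by at least one edge of G. Contracting each set to a single vertex therefore yields K_{4} as a minor, and since treewidth is minor-monotone, tw(G) ≥ tw(K_{4}) = 3. Combining the bounds, tw(G) = 3.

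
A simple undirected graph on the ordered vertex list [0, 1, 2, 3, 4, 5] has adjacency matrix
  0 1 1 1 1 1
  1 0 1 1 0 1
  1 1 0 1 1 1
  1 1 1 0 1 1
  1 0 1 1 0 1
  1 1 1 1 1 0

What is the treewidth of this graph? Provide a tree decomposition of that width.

Each bag holds 5 vertices, so the decomposition has width 4, which upper-bounds the treewidth. On the other hand G contains the 5-clique {0, 1, 2, 3, 5}. A clique must lie in a single bag of any decomposition, so no decomposition can have width below 4. The upper and lower bounds meet at 4, so that is the treewidth.

Treewidth 4.
One optimal decomposition is:
Bags: B1 = {0, 1, 2, 3, 5}  B2 = {0, 2, 3, 4, 5}
Tree: B1–B2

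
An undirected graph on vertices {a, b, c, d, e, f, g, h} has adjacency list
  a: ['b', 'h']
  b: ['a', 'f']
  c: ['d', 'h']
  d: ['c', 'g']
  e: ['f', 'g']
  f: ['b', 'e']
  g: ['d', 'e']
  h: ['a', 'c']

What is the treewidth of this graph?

2

A width-2 tree decomposition is:
Bags: B1 = {c, d, g}  B2 = {c, g, h}  B3 = {a, g, h}  B4 = {a, b, g}  B5 = {b, f, g}  B6 = {e, f, g}
Tree: B1–B2, B2–B3, B3–B4, B4–B5, B5–B6
The largest bag has 3 vertices, giving width 2; this decomposition certifies tw(G) ≤ 2. The edges g–d–c–h–a–b–f–e–g form a cycle, so G is not a tree and its treewidth is at least 2. Hence tw(G) = 2 exactly.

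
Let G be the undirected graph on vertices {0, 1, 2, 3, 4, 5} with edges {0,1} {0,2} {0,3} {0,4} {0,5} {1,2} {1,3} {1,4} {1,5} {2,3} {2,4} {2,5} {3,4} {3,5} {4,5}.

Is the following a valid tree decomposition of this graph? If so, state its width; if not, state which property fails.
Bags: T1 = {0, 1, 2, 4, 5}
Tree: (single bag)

No — vertex 3 appears in no bag.

A tree decomposition must satisfy three properties: every vertex lies in some bag; for every edge, both endpoints lie together in some bag; and for every vertex, the bags containing it form a connected subtree. Here vertex 3 appears in no bag, so the decomposition is invalid.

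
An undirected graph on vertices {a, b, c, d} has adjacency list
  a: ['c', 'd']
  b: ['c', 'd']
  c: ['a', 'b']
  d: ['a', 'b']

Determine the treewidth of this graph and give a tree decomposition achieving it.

The largest bag has 3 vertices, giving width 2; this decomposition certifies tw(G) ≤ 2. For the lower bound, G contains the cycle a–d–b–c–a, so G is not a forest; only forests have treewidth ≤ 1, hence tw(G) ≥ 2. Hence tw(G) = 2 exactly.

Treewidth 2.
Bags: B1 = {a, b, d}  B2 = {a, b, c}
Tree: B1–B2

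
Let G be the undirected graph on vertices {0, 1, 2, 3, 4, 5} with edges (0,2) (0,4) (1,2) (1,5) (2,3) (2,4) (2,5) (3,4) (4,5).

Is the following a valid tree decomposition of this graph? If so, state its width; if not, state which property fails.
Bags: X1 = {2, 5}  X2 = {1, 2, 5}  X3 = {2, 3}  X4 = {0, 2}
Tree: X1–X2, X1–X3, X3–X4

A tree decomposition must satisfy three properties: every vertex lies in some bag; for every edge, both endpoints lie together in some bag; and for every vertex, the bags containing it form a connected subtree. Here vertex 4 appears in no bag, so the decomposition is invalid.

No — vertex 4 appears in no bag.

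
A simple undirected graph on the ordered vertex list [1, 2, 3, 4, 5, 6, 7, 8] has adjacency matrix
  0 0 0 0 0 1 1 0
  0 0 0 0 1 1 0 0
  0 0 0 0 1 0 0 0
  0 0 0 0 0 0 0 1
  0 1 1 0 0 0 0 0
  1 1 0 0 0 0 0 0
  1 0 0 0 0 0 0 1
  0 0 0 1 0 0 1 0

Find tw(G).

A width-1 tree decomposition is:
Bags: B1 = {3, 5}  B2 = {2, 5}  B3 = {2, 6}  B4 = {1, 6}  B5 = {1, 7}  B6 = {7, 8}  B7 = {4, 8}
Tree: B1–B2, B2–B3, B3–B4, B4–B5, B5–B6, B6–B7
Every bag has size at most 2, so the width is 2 − 1 = 1 and tw(G) ≤ 1. Any graph with an edge has treewidth ≥ 1, and G has the edge 3–5. Combining the bounds, tw(G) = 1.

1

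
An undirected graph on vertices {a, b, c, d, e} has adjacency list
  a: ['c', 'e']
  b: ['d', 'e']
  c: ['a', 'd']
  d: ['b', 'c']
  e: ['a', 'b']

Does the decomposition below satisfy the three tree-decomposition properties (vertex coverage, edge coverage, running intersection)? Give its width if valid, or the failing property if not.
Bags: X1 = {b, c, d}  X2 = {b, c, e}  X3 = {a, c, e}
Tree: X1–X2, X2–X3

Every vertex of G appears in some bag (union = {a, b, c, d, e}); every edge is covered by a bag; and for each vertex v the set of bags containing v is connected in the bag tree. The decomposition is therefore valid. The largest bag has 3 vertices, so the width is 2.

Yes; width 2.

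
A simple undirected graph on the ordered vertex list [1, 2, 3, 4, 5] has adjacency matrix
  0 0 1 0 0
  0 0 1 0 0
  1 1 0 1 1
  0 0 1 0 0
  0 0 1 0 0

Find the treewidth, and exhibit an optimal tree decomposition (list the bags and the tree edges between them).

Each bag holds 2 vertices, so the decomposition has width 1, which upper-bounds the treewidth. Any graph with an edge has treewidth ≥ 1, and G has the edge 1–3. The upper and lower bounds meet at 1, so that is the treewidth.

Treewidth 1.
One optimal decomposition is:
Bags: B1 = {1, 3}  B2 = {3, 5}  B3 = {3, 4}  B4 = {2, 3}
Tree: B1–B2, B1–B3, B3–B4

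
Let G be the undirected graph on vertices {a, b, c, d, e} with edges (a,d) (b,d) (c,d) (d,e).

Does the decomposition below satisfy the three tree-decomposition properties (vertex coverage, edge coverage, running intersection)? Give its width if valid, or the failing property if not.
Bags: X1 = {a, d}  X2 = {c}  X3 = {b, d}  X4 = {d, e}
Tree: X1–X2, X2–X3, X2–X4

A tree decomposition must satisfy three properties: every vertex lies in some bag; for every edge, both endpoints lie together in some bag; and for every vertex, the bags containing it form a connected subtree. Here edge (d,c) lies in no bag, so the decomposition is invalid.

No — edge (d,c) lies in no bag.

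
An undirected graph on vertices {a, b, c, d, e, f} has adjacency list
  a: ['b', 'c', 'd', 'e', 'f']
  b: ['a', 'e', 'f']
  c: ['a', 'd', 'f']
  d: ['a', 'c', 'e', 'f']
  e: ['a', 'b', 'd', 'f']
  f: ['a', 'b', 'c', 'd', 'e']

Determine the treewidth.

3

A width-3 tree decomposition is:
Bags: B1 = {a, d, e, f}  B2 = {a, c, d, f}  B3 = {a, b, e, f}
Tree: B1–B2, B1–B3
Each bag holds 4 vertices, so the decomposition has width 3, which upper-bounds the treewidth. Conversely, {a, d, e, f} is a clique of size 4, and the vertices of any clique must share a bag in every tree decomposition; so some bag has ≥ 4 vertices and tw(G) ≥ 3. The upper and lower bounds meet at 3, so that is the treewidth.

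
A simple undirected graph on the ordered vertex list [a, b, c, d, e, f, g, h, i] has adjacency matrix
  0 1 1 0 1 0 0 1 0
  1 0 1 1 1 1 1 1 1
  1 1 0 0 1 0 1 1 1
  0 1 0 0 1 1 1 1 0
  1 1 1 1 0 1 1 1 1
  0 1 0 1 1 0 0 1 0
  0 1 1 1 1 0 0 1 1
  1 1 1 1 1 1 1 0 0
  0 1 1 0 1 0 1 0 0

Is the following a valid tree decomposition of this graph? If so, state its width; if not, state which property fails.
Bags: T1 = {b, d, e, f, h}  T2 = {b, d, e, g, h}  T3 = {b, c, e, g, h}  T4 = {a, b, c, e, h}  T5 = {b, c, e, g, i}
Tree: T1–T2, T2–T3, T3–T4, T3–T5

Vertex coverage: the bags together contain {a, b, c, d, e, f, g, h, i}, the full vertex set. Edge coverage: each edge of G has both endpoints in at least one bag. Running intersection: for every vertex, the bags containing it form a connected subtree. All three properties hold, so this is a valid tree decomposition of width max|bag| − 1 = 4, and hence tw(G) ≤ 4.

Yes; width 4.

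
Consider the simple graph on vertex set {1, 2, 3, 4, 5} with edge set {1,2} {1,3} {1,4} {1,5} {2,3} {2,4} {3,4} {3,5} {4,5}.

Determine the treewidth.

A width-3 tree decomposition is:
Bags: B1 = {1, 2, 3, 4}  B2 = {1, 3, 4, 5}
Tree: B1–B2
Each bag holds 4 vertices, so the decomposition has width 3, which upper-bounds the treewidth. Conversely, {1, 2, 3, 4} is a clique of size 4, and the vertices of any clique must share a bag in every tree decomposition; so some bag has ≥ 4 vertices and tw(G) ≥ 3. Therefore the treewidth is 3.

3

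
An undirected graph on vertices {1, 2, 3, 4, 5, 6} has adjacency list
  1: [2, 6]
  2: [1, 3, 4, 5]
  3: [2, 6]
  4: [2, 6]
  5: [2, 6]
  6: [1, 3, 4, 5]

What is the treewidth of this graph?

A width-2 tree decomposition is:
Bags: B1 = {2, 4, 6}  B2 = {2, 3, 6}  B3 = {1, 2, 6}  B4 = {2, 5, 6}
Tree: B1–B2, B2–B3, B3–B4
Each bag holds 3 vertices, so the decomposition has width 2, which upper-bounds the treewidth. The edges 6–4–2–3–6 form a cycle, so G is not a tree and its treewidth is at least 2. The upper and lower bounds meet at 2, so that is the treewidth.

2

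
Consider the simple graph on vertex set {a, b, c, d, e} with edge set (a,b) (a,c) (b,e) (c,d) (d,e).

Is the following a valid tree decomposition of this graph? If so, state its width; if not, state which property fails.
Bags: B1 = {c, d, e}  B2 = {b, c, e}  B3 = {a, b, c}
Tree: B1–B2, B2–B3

Yes; width 2.

Checking the three conditions: (i) the bags cover all of {a, b, c, d, e}; (ii) for each edge, some bag contains both endpoints; (iii) the bags containing any fixed vertex form a subtree. All hold, so the decomposition is valid with width 3 − 1 = 2.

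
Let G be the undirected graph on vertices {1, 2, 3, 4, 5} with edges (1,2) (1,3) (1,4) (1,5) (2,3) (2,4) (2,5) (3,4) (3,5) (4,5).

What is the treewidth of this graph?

A width-4 tree decomposition is:
Bags: B1 = {1, 2, 3, 4, 5}
Tree: (single bag)
With just one bag of size 5, the width is 5 − 1 = 4, so tw(G) ≤ 4. For the lower bound, the 5 vertices {1, 2, 3, 4, 5} are pairwise adjacent, and any tree decomposition puts a clique entirely inside one bag — forcing width ≥ 4. The upper and lower bounds meet at 4, so that is the treewidth.

4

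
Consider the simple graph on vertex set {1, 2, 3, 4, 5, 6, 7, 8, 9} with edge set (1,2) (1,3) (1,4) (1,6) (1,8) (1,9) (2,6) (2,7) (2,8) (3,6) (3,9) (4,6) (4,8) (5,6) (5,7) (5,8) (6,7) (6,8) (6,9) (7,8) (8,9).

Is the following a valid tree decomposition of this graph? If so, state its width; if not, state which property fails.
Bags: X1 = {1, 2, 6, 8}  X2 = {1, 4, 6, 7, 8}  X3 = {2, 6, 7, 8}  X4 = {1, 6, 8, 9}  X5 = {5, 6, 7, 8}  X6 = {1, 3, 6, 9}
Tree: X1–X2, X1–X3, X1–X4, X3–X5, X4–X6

No — bags containing vertex 7 are not connected in the tree.

A tree decomposition must satisfy three properties: every vertex lies in some bag; for every edge, both endpoints lie together in some bag; and for every vertex, the bags containing it form a connected subtree. Here bags containing vertex 7 are not connected in the tree, so the decomposition is invalid.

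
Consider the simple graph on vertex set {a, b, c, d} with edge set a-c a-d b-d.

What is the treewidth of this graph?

A width-1 tree decomposition is:
Bags: B1 = {b, d}  B2 = {a, d}  B3 = {a, c}
Tree: B1–B2, B2–B3
Each bag holds 2 vertices, so the decomposition has width 1, which upper-bounds the treewidth. Since G has at least one edge (e.g. b–d), it is not an edgeless graph, so tw(G) ≥ 1. Hence tw(G) = 1 exactly.

1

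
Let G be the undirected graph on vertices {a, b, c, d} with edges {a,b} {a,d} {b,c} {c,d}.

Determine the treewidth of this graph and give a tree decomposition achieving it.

Treewidth 2.
Bags: B1 = {a, c, d}  B2 = {a, b, c}
Tree: B1–B2

The largest bag has 3 vertices, giving width 2; this decomposition certifies tw(G) ≤ 2. For the lower bound, G contains the cycle a–d–c–b–a, so G is not a forest; only forests have treewidth ≤ 1, hence tw(G) ≥ 2. Therefore the treewidth is 2.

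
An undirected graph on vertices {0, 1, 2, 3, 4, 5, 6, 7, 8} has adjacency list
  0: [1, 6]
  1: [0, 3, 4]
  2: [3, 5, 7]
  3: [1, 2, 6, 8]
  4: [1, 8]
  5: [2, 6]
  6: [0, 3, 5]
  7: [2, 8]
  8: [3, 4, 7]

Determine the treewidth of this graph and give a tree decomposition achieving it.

Treewidth 3.
One optimal decomposition is:
Bags: B1 = {0, 2, 5, 6}  B2 = {0, 2, 3, 6}  B3 = {0, 1, 2, 3}  B4 = {1, 2, 3, 7}  B5 = {1, 3, 7, 8}  B6 = {1, 4, 7, 8}
Tree: B1–B2, B2–B3, B3–B4, B4–B5, B5–B6

Each bag holds 4 vertices, so the decomposition has width 3, which upper-bounds the treewidth. For the lower bound: the 4 vertex sets {0,5,6}, {2}, {3}, {1,4,7,8} are disjoint, each induces a connected subgraph, and every pair is joined by at least one edge of G. Contracting each set to a single vertex therefore yields K_{4} as a minor, and since treewidth is minor-monotone, tw(G) ≥ tw(K_{4}) = 3. Therefore the treewidth is 3.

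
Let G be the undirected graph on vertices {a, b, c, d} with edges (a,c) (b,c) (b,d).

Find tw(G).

A width-1 tree decomposition is:
Bags: B1 = {b, c}  B2 = {a, c}  B3 = {b, d}
Tree: B1–B2, B1–B3
Each bag holds 2 vertices, so the decomposition has width 1, which upper-bounds the treewidth. G has an edge, so its treewidth is at least 1. Combining the bounds, tw(G) = 1.

1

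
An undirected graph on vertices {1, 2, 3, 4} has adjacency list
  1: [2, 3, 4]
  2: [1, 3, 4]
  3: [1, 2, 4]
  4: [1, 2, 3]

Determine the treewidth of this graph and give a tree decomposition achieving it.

Treewidth 3.
One such decomposition:
Bags: B1 = {1, 2, 3, 4}
Tree: (single bag)

A single bag containing all 4 vertices is trivially a valid decomposition of width 3. For the lower bound, the 4 vertices {1, 2, 3, 4} are pairwise adjacent, and any tree decomposition puts a clique entirely inside one bag — forcing width ≥ 3. Hence tw(G) = 3 exactly.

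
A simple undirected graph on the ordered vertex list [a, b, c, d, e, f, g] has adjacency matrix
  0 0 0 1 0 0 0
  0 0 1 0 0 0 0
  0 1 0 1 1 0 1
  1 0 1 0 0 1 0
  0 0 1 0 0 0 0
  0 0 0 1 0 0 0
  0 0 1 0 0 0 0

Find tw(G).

A width-1 tree decomposition is:
Bags: B1 = {c, g}  B2 = {c, d}  B3 = {b, c}  B4 = {c, e}  B5 = {d, f}  B6 = {a, d}
Tree: B1–B2, B1–B3, B1–B4, B2–B5, B2–B6
The largest bag has 2 vertices, giving width 1; this decomposition certifies tw(G) ≤ 1. Any graph with an edge has treewidth ≥ 1, and G has the edge c–g. The upper and lower bounds meet at 1, so that is the treewidth.

1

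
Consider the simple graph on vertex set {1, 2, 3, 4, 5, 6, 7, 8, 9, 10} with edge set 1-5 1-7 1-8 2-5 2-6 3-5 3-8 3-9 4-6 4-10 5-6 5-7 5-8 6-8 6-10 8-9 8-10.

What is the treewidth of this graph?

2

A width-2 tree decomposition is:
Bags: B1 = {5, 6, 8}  B2 = {3, 5, 8}  B3 = {3, 8, 9}  B4 = {2, 5, 6}  B5 = {1, 5, 8}  B6 = {6, 8, 10}  B7 = {1, 5, 7}  B8 = {4, 6, 10}
Tree: B1–B2, B2–B3, B1–B4, B2–B5, B1–B6, B5–B7, B6–B8
Every bag has size at most 3, so the width is 3 − 1 = 2 and tw(G) ≤ 2. On the other hand G contains the 3-clique {3, 8, 9}. A clique must lie in a single bag of any decomposition, so no decomposition can have width below 2. Combining the bounds, tw(G) = 2.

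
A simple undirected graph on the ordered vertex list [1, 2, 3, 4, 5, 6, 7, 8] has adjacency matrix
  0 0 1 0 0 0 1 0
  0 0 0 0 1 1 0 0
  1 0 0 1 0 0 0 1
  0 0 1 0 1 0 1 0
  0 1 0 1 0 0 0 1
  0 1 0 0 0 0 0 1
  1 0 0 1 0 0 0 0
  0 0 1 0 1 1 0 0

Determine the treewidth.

2

A width-2 tree decomposition is:
Bags: B1 = {1, 4, 7}  B2 = {1, 3, 4}  B3 = {3, 4, 5}  B4 = {3, 5, 8}  B5 = {2, 5, 8}  B6 = {2, 6, 8}
Tree: B1–B2, B2–B3, B3–B4, B4–B5, B5–B6
Every bag has size at most 3, so the width is 3 − 1 = 2 and tw(G) ≤ 2. The edges 7–1–3–4–7 form a cycle, so G is not a tree and its treewidth is at least 2. The upper and lower bounds meet at 2, so that is the treewidth.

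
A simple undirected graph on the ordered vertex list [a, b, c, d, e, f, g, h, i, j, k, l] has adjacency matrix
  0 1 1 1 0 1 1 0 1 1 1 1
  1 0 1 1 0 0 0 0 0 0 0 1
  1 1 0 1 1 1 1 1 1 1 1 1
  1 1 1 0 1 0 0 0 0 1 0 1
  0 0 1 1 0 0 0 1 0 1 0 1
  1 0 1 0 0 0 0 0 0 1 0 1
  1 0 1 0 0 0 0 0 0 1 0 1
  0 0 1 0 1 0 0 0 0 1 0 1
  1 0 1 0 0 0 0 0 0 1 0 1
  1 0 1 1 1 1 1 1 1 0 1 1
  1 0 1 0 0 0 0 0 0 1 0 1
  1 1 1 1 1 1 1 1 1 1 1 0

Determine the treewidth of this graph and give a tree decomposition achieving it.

Every bag has size at most 5, so the width is 5 − 1 = 4 and tw(G) ≤ 4. Conversely, {c, d, e, j, l} is a clique of size 5, and the vertices of any clique must share a bag in every tree decomposition; so some bag has ≥ 5 vertices and tw(G) ≥ 4. Hence tw(G) = 4 exactly.

Treewidth 4.
One optimal decomposition is:
Bags: B1 = {a, c, d, j, l}  B2 = {a, c, f, j, l}  B3 = {c, d, e, j, l}  B4 = {a, c, j, k, l}  B5 = {c, e, h, j, l}  B6 = {a, c, g, j, l}  B7 = {a, b, c, d, l}  B8 = {a, c, i, j, l}
Tree: B1–B2, B1–B3, B1–B4, B3–B5, B4–B6, B1–B7, B2–B8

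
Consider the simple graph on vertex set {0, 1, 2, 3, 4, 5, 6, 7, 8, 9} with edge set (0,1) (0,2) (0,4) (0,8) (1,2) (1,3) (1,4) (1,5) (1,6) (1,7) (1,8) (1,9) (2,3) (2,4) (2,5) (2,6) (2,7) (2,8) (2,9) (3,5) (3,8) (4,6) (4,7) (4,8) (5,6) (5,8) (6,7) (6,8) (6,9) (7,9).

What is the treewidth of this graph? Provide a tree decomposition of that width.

Treewidth 4.
One optimal decomposition is:
Bags: B1 = {1, 2, 4, 6, 8}  B2 = {1, 2, 4, 6, 7}  B3 = {1, 2, 6, 7, 9}  B4 = {1, 2, 5, 6, 8}  B5 = {1, 2, 3, 5, 8}  B6 = {0, 1, 2, 4, 8}
Tree: B1–B2, B2–B3, B1–B4, B4–B5, B1–B6

Each bag holds 5 vertices, so the decomposition has width 4, which upper-bounds the treewidth. Conversely, {0, 1, 2, 4, 8} is a clique of size 5, and the vertices of any clique must share a bag in every tree decomposition; so some bag has ≥ 5 vertices and tw(G) ≥ 4. Therefore the treewidth is 4.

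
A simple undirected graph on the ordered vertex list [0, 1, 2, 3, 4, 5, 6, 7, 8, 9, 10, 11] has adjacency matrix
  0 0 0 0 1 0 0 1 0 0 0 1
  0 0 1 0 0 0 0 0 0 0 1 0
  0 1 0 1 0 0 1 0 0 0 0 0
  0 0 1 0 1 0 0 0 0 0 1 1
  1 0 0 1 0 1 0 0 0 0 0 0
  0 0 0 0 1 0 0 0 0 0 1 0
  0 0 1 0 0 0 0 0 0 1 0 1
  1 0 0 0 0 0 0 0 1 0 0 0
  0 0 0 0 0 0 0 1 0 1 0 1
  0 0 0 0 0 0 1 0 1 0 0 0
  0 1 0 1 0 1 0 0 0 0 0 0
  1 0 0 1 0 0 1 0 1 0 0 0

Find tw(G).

3

A width-3 tree decomposition is:
Bags: B1 = {0, 7, 8, 9}  B2 = {0, 8, 9, 11}  B3 = {0, 6, 9, 11}  B4 = {0, 4, 6, 11}  B5 = {3, 4, 6, 11}  B6 = {2, 3, 4, 6}  B7 = {2, 3, 4, 5}  B8 = {2, 3, 5, 10}  B9 = {1, 2, 5, 10}
Tree: B1–B2, B2–B3, B3–B4, B4–B5, B5–B6, B6–B7, B7–B8, B8–B9
Every bag has size at most 4, so the width is 4 − 1 = 3 and tw(G) ≤ 3. For the lower bound: the 4 vertex sets {7,8,9}, {0}, {11}, {2,3,4,6} are disjoint, each induces a connected subgraph, and every pair is joined by at least one edge of G. Contracting each set to a single vertex therefore yields K_{4} as a minor, and since treewidth is minor-monotone, tw(G) ≥ tw(K_{4}) = 3. Hence tw(G) = 3 exactly.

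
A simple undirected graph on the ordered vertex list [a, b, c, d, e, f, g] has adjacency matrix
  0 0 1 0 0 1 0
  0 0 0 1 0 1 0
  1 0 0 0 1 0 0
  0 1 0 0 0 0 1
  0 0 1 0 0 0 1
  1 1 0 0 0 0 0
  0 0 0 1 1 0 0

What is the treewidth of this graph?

2

A width-2 tree decomposition is:
Bags: B1 = {b, d, g}  B2 = {b, e, g}  B3 = {b, c, e}  B4 = {a, b, c}  B5 = {a, b, f}
Tree: B1–B2, B2–B3, B3–B4, B4–B5
Every bag has size at most 3, so the width is 3 − 1 = 2 and tw(G) ≤ 2. For the lower bound, G contains the cycle b–d–g–e–c–a–f–b, so G is not a forest; only forests have treewidth ≤ 1, hence tw(G) ≥ 2. The upper and lower bounds meet at 2, so that is the treewidth.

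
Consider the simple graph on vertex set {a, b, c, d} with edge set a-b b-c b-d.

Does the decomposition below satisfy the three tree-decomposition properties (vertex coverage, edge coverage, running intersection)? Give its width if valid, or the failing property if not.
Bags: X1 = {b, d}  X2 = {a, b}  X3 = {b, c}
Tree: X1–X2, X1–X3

Vertex coverage: the bags together contain {a, b, c, d}, the full vertex set. Edge coverage: each edge of G has both endpoints in at least one bag. Running intersection: for every vertex, the bags containing it form a connected subtree. All three properties hold, so this is a valid tree decomposition of width max|bag| − 1 = 1, and hence tw(G) ≤ 1.

Yes; width 1.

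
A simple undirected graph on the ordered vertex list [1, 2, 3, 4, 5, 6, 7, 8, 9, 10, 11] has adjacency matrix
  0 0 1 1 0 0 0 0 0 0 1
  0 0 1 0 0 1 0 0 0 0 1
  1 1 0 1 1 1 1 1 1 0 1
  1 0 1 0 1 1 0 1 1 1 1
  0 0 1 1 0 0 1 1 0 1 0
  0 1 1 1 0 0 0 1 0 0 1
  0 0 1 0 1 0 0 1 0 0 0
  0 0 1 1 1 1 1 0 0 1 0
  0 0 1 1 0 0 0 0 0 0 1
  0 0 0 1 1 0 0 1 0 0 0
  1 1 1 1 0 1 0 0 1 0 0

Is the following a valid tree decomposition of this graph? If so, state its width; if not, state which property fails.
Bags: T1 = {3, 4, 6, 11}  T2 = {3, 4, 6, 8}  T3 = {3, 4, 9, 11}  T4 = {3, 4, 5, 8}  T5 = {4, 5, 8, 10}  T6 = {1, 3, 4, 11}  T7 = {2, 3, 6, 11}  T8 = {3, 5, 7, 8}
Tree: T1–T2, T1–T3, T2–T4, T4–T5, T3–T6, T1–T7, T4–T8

Yes; width 3.

Every vertex of G appears in some bag (union = {1, 2, 3, 4, 5, 6, 7, 8, 9, 10, 11}); every edge is covered by a bag; and for each vertex v the set of bags containing v is connected in the bag tree. The decomposition is therefore valid. The largest bag has 4 vertices, so the width is 3.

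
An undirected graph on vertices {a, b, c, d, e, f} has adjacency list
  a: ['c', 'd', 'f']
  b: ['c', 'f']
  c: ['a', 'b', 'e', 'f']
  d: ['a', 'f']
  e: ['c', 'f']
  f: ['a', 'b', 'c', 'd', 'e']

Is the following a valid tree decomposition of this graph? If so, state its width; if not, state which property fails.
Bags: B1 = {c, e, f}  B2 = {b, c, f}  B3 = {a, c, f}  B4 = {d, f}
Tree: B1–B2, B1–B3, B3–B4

No — edge (a,d) lies in no bag.

A tree decomposition must satisfy three properties: every vertex lies in some bag; for every edge, both endpoints lie together in some bag; and for every vertex, the bags containing it form a connected subtree. Here edge (a,d) lies in no bag, so the decomposition is invalid.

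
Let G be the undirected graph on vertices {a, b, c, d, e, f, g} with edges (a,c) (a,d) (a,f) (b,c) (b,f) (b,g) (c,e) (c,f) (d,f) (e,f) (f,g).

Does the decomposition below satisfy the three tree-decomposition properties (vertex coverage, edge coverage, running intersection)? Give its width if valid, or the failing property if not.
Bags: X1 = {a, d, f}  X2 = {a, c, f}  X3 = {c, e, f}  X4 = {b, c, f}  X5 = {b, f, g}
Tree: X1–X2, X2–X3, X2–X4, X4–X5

Every vertex of G appears in some bag (union = {a, b, c, d, e, f, g}); every edge is covered by a bag; and for each vertex v the set of bags containing v is connected in the bag tree. The decomposition is therefore valid. The largest bag has 3 vertices, so the width is 2.

Yes; width 2.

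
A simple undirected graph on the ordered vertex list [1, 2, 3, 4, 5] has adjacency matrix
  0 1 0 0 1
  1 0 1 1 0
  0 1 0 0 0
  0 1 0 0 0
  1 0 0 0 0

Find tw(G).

A width-1 tree decomposition is:
Bags: B1 = {2, 4}  B2 = {1, 2}  B3 = {1, 5}  B4 = {2, 3}
Tree: B1–B2, B2–B3, B2–B4
Every bag has size at most 2, so the width is 2 − 1 = 1 and tw(G) ≤ 1. G has an edge, so its treewidth is at least 1. Hence tw(G) = 1 exactly.

1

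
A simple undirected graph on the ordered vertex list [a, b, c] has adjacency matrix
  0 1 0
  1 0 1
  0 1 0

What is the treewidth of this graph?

A width-1 tree decomposition is:
Bags: B1 = {b, c}  B2 = {a, b}
Tree: B1–B2
The largest bag has 2 vertices, giving width 1; this decomposition certifies tw(G) ≤ 1. Since G has at least one edge (e.g. b–c), it is not an edgeless graph, so tw(G) ≥ 1. Combining the bounds, tw(G) = 1.

1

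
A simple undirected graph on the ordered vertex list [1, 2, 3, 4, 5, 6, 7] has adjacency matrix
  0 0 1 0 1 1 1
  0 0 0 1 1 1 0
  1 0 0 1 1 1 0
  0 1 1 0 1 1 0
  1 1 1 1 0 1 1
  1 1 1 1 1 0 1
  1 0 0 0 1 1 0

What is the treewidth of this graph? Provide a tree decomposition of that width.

Treewidth 3.
One optimal decomposition is:
Bags: B1 = {1, 3, 5, 6}  B2 = {3, 4, 5, 6}  B3 = {2, 4, 5, 6}  B4 = {1, 5, 6, 7}
Tree: B1–B2, B2–B3, B1–B4

The largest bag has 4 vertices, giving width 3; this decomposition certifies tw(G) ≤ 3. On the other hand G contains the 4-clique {1, 3, 5, 6}. A clique must lie in a single bag of any decomposition, so no decomposition can have width below 3. The upper and lower bounds meet at 3, so that is the treewidth.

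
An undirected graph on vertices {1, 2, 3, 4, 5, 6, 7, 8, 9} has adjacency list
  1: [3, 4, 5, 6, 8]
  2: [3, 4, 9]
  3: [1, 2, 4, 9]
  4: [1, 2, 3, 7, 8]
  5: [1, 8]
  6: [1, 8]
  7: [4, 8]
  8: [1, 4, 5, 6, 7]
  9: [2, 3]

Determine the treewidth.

A width-2 tree decomposition is:
Bags: B1 = {1, 3, 4}  B2 = {1, 4, 8}  B3 = {4, 7, 8}  B4 = {2, 3, 4}  B5 = {1, 5, 8}  B6 = {2, 3, 9}  B7 = {1, 6, 8}
Tree: B1–B2, B2–B3, B1–B4, B2–B5, B4–B6, B5–B7
Every bag has size at most 3, so the width is 3 − 1 = 2 and tw(G) ≤ 2. On the other hand G contains the 3-clique {1, 4, 8}. A clique must lie in a single bag of any decomposition, so no decomposition can have width below 2. The upper and lower bounds meet at 2, so that is the treewidth.

2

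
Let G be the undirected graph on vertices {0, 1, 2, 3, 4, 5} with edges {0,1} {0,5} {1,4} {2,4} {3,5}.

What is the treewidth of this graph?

1

A width-1 tree decomposition is:
Bags: B1 = {2, 4}  B2 = {1, 4}  B3 = {0, 1}  B4 = {0, 5}  B5 = {3, 5}
Tree: B1–B2, B2–B3, B3–B4, B4–B5
Each bag holds 2 vertices, so the decomposition has width 1, which upper-bounds the treewidth. G has an edge, so its treewidth is at least 1. Hence tw(G) = 1 exactly.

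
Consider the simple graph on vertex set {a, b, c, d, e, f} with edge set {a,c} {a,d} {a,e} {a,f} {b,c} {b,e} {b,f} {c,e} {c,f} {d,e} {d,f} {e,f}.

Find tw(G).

3

A width-3 tree decomposition is:
Bags: B1 = {b, c, e, f}  B2 = {a, c, e, f}  B3 = {a, d, e, f}
Tree: B1–B2, B2–B3
Each bag holds 4 vertices, so the decomposition has width 3, which upper-bounds the treewidth. For the lower bound, the 4 vertices {a, d, e, f} are pairwise adjacent, and any tree decomposition puts a clique entirely inside one bag — forcing width ≥ 3. Therefore the treewidth is 3.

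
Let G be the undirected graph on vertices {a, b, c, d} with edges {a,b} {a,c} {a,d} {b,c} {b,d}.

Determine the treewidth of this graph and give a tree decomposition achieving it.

The largest bag has 3 vertices, giving width 2; this decomposition certifies tw(G) ≤ 2. On the other hand G contains the 3-clique {a, b, d}. A clique must lie in a single bag of any decomposition, so no decomposition can have width below 2. The upper and lower bounds meet at 2, so that is the treewidth.

Treewidth 2.
Bags: B1 = {a, b, d}  B2 = {a, b, c}
Tree: B1–B2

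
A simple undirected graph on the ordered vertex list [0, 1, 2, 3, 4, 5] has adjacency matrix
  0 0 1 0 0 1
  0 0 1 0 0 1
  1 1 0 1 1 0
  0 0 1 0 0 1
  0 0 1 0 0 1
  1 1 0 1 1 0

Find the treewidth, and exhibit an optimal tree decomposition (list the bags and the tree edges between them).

Treewidth 2.
One optimal decomposition is:
Bags: B1 = {2, 4, 5}  B2 = {2, 3, 5}  B3 = {0, 2, 5}  B4 = {1, 2, 5}
Tree: B1–B2, B2–B3, B3–B4

Every bag has size at most 3, so the width is 3 − 1 = 2 and tw(G) ≤ 2. For the lower bound, G contains the cycle 4–2–3–5–4, so G is not a forest; only forests have treewidth ≤ 1, hence tw(G) ≥ 2. Therefore the treewidth is 2.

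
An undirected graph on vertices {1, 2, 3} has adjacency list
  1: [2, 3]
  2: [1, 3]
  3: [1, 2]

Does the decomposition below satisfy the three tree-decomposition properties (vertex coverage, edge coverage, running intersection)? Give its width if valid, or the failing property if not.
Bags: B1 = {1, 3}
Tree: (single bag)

A tree decomposition must satisfy three properties: every vertex lies in some bag; for every edge, both endpoints lie together in some bag; and for every vertex, the bags containing it form a connected subtree. Here vertex 2 appears in no bag, so the decomposition is invalid.

No — vertex 2 appears in no bag.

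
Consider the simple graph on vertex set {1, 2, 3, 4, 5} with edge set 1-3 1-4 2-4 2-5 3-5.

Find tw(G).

2

A width-2 tree decomposition is:
Bags: B1 = {1, 3, 5}  B2 = {1, 2, 5}  B3 = {1, 2, 4}
Tree: B1–B2, B2–B3
The largest bag has 3 vertices, giving width 2; this decomposition certifies tw(G) ≤ 2. For the lower bound, G contains the cycle 1–3–5–2–4–1, so G is not a forest; only forests have treewidth ≤ 1, hence tw(G) ≥ 2. The upper and lower bounds meet at 2, so that is the treewidth.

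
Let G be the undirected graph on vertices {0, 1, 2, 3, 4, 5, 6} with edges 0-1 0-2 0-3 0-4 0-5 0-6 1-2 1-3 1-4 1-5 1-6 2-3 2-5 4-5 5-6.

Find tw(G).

3

A width-3 tree decomposition is:
Bags: B1 = {0, 1, 2, 5}  B2 = {0, 1, 2, 3}  B3 = {0, 1, 5, 6}  B4 = {0, 1, 4, 5}
Tree: B1–B2, B1–B3, B1–B4
The largest bag has 4 vertices, giving width 3; this decomposition certifies tw(G) ≤ 3. Conversely, {0, 1, 2, 3} is a clique of size 4, and the vertices of any clique must share a bag in every tree decomposition; so some bag has ≥ 4 vertices and tw(G) ≥ 3. Therefore the treewidth is 3.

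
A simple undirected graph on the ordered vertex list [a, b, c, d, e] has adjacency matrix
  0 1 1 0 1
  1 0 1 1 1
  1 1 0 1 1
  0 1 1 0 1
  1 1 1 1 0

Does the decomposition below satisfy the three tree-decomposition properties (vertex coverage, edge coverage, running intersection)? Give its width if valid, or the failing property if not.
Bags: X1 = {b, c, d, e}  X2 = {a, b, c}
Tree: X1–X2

A tree decomposition must satisfy three properties: every vertex lies in some bag; for every edge, both endpoints lie together in some bag; and for every vertex, the bags containing it form a connected subtree. Here edge (e,a) lies in no bag, so the decomposition is invalid.

No — edge (e,a) lies in no bag.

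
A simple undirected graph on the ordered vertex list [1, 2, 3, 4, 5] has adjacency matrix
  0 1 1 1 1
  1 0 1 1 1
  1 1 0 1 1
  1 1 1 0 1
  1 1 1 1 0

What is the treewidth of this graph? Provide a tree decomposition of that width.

With just one bag of size 5, the width is 5 − 1 = 4, so tw(G) ≤ 4. Conversely, {1, 2, 3, 4, 5} is a clique of size 5, and the vertices of any clique must share a bag in every tree decomposition; so some bag has ≥ 5 vertices and tw(G) ≥ 4. The upper and lower bounds meet at 4, so that is the treewidth.

Treewidth 4.
One such decomposition:
Bags: B1 = {1, 2, 3, 4, 5}
Tree: (single bag)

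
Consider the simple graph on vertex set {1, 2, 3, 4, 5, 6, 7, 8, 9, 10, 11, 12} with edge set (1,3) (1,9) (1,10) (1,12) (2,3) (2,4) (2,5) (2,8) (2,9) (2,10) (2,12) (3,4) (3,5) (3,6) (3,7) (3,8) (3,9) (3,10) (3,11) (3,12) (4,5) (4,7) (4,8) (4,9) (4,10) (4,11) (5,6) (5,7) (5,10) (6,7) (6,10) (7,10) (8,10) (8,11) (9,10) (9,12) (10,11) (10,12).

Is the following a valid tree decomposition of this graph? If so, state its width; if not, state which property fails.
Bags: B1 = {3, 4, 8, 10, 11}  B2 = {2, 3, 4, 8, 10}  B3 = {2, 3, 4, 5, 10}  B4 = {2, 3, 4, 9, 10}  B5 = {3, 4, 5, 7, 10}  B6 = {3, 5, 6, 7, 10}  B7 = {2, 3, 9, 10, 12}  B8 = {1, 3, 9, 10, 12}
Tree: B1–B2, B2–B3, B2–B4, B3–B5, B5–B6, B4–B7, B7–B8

Checking the three conditions: (i) the bags cover all of {1, 2, 3, 4, 5, 6, 7, 8, 9, 10, 11, 12}; (ii) for each edge, some bag contains both endpoints; (iii) the bags containing any fixed vertex form a subtree. All hold, so the decomposition is valid with width 5 − 1 = 4.

Yes; width 4.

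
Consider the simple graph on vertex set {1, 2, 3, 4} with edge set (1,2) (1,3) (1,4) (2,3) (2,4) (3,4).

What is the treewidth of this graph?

A width-3 tree decomposition is:
Bags: B1 = {1, 2, 3, 4}
Tree: (single bag)
A single bag containing all 4 vertices is trivially a valid decomposition of width 3. Conversely, {1, 2, 3, 4} is a clique of size 4, and the vertices of any clique must share a bag in every tree decomposition; so some bag has ≥ 4 vertices and tw(G) ≥ 3. Combining the bounds, tw(G) = 3.

3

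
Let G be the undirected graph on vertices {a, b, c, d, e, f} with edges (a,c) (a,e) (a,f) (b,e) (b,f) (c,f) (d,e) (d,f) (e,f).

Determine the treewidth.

A width-2 tree decomposition is:
Bags: B1 = {b, e, f}  B2 = {a, e, f}  B3 = {d, e, f}  B4 = {a, c, f}
Tree: B1–B2, B1–B3, B2–B4
Every bag has size at most 3, so the width is 3 − 1 = 2 and tw(G) ≤ 2. On the other hand G contains the 3-clique {d, e, f}. A clique must lie in a single bag of any decomposition, so no decomposition can have width below 2. Combining the bounds, tw(G) = 2.

2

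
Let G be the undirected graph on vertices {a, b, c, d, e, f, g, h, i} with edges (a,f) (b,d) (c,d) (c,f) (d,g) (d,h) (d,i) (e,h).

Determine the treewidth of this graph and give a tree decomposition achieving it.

Treewidth 1.
One such decomposition:
Bags: B1 = {d, h}  B2 = {d, i}  B3 = {c, d}  B4 = {b, d}  B5 = {d, g}  B6 = {c, f}  B7 = {a, f}  B8 = {e, h}
Tree: B1–B2, B1–B3, B3–B4, B4–B5, B3–B6, B6–B7, B1–B8

Every bag has size at most 2, so the width is 2 − 1 = 1 and tw(G) ≤ 1. G has an edge, so its treewidth is at least 1. Hence tw(G) = 1 exactly.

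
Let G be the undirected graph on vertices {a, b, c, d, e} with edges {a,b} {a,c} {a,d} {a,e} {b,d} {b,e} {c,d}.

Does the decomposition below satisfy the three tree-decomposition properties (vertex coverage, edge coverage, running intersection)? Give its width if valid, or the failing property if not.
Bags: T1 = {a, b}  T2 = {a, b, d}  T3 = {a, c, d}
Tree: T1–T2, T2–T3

A tree decomposition must satisfy three properties: every vertex lies in some bag; for every edge, both endpoints lie together in some bag; and for every vertex, the bags containing it form a connected subtree. Here vertex e appears in no bag, so the decomposition is invalid.

No — vertex e appears in no bag.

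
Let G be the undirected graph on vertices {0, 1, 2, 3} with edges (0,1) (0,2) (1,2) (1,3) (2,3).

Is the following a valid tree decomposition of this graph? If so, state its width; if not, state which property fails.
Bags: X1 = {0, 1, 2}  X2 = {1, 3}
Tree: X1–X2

No — edge (2,3) lies in no bag.

A tree decomposition must satisfy three properties: every vertex lies in some bag; for every edge, both endpoints lie together in some bag; and for every vertex, the bags containing it form a connected subtree. Here edge (2,3) lies in no bag, so the decomposition is invalid.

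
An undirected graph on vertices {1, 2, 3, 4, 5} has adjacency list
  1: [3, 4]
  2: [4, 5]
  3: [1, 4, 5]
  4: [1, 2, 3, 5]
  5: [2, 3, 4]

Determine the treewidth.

2

A width-2 tree decomposition is:
Bags: B1 = {2, 4, 5}  B2 = {3, 4, 5}  B3 = {1, 3, 4}
Tree: B1–B2, B2–B3
Each bag holds 3 vertices, so the decomposition has width 2, which upper-bounds the treewidth. Conversely, {2, 4, 5} is a clique of size 3, and the vertices of any clique must share a bag in every tree decomposition; so some bag has ≥ 3 vertices and tw(G) ≥ 2. Combining the bounds, tw(G) = 2.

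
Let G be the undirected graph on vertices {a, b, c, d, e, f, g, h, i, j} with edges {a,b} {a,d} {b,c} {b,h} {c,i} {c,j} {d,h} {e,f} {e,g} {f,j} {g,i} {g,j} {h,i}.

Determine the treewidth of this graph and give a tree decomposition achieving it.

Every bag has size at most 3, so the width is 3 − 1 = 2 and tw(G) ≤ 2. Since e–f–j–g–e is a cycle in G, G is not acyclic. Forests are exactly the graphs of treewidth ≤ 1, so tw(G) ≥ 2. Therefore the treewidth is 2.

Treewidth 2.
One such decomposition:
Bags: B1 = {e, f, g}  B2 = {f, g, j}  B3 = {g, i, j}  B4 = {c, i, j}  B5 = {c, h, i}  B6 = {b, c, h}  B7 = {b, d, h}  B8 = {a, b, d}
Tree: B1–B2, B2–B3, B3–B4, B4–B5, B5–B6, B6–B7, B7–B8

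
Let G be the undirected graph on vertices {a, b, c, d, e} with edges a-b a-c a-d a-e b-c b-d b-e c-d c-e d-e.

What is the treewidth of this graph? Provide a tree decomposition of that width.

Treewidth 4.
One such decomposition:
Bags: B1 = {a, b, c, d, e}
Tree: (single bag)

A single bag containing all 5 vertices is trivially a valid decomposition of width 4. Conversely, {a, b, c, d, e} is a clique of size 5, and the vertices of any clique must share a bag in every tree decomposition; so some bag has ≥ 5 vertices and tw(G) ≥ 4. Combining the bounds, tw(G) = 4.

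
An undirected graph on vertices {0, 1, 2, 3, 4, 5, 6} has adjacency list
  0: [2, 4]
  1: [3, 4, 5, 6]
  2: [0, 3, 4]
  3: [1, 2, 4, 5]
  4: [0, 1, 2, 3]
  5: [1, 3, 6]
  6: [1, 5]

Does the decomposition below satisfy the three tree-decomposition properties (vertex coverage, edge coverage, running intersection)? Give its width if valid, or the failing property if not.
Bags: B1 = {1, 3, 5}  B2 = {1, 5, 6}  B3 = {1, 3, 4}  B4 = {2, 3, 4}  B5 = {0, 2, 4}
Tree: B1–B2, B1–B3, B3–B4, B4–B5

Checking the three conditions: (i) the bags cover all of {0, 1, 2, 3, 4, 5, 6}; (ii) for each edge, some bag contains both endpoints; (iii) the bags containing any fixed vertex form a subtree. All hold, so the decomposition is valid with width 3 − 1 = 2.

Yes; width 2.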